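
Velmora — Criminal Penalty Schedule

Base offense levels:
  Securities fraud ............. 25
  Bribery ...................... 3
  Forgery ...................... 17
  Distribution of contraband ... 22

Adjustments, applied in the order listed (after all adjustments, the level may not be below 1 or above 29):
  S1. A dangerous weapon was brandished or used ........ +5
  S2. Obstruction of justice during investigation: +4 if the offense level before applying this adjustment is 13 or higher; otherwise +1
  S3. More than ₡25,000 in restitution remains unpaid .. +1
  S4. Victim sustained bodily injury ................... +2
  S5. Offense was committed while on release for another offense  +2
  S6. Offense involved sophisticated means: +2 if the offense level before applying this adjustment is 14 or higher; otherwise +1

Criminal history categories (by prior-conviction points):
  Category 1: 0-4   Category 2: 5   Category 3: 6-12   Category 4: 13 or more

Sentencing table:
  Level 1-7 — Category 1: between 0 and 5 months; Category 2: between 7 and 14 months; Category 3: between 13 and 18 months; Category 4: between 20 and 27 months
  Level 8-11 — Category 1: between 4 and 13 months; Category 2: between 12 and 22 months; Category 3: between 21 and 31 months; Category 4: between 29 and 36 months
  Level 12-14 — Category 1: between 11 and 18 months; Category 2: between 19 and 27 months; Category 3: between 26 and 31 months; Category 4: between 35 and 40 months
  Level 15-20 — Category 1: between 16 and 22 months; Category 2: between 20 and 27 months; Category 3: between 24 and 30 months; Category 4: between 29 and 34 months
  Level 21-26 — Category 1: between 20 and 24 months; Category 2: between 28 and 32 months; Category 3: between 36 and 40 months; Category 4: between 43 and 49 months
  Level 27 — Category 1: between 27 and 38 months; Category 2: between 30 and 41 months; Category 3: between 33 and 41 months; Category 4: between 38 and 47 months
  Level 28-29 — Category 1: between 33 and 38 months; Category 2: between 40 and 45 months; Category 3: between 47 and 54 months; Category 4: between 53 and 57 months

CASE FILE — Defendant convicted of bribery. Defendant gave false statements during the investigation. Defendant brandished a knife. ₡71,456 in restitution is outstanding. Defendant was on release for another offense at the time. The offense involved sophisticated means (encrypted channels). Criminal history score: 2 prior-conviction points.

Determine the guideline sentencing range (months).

Base offense level for bribery: 3.
S1 applies: 3 + 5 = 8.
S2 applies (level before this adjustment is 8 < 13, so +1): 8 + 1 = 9.
S3 applies: 9 + 1 = 10.
S4 does not apply.
S5 applies: 10 + 2 = 12.
S6 applies (level before this adjustment is 12 < 14, so +1): 12 + 1 = 13.
Final offense level: 13.
Criminal history: 2 prior points → Category 1 (0-4).
Level 13 falls in the 12-14 band.
Grid: Level 12-14 × Category 1 = 11-18 months.

11-18 months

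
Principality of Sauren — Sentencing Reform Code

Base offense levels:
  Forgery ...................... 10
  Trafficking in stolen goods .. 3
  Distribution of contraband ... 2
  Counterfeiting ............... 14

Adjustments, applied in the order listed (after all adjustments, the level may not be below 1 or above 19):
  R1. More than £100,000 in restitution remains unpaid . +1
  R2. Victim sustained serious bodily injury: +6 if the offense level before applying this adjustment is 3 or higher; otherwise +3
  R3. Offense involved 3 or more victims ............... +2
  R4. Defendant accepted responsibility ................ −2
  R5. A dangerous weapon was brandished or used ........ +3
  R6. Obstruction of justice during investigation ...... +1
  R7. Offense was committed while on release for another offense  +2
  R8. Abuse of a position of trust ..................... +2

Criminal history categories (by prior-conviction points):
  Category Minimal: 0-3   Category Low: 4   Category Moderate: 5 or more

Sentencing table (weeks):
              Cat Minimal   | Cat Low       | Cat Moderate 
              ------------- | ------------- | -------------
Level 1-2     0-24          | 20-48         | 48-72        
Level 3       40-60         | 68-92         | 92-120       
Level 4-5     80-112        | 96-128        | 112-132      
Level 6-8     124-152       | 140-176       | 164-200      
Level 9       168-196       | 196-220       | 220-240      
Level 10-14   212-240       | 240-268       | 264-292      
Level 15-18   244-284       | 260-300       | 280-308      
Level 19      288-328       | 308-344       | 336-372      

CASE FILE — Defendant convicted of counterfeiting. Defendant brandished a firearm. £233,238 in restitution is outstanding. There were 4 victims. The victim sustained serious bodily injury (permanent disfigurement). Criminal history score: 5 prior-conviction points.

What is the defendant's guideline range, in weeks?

Base offense level for counterfeiting: 14.
R1 applies: 14 + 1 = 15.
R2 applies (level before this adjustment is 15 ≥ 3, so +6): 15 + 6 = 21.
R3 applies: 21 + 2 = 23.
R4 does not apply.
R5 applies: 23 + 3 = 26.
R6 does not apply.
R7 does not apply.
Level 26 exceeds the maximum of 19; capped at 19.
Final offense level: 19.
Criminal history: 5 prior points → Category Moderate (5+).
Level 19 falls in the 19 band.
Grid: Level 19 × Category Moderate = 336-372 weeks.

336-372 weeks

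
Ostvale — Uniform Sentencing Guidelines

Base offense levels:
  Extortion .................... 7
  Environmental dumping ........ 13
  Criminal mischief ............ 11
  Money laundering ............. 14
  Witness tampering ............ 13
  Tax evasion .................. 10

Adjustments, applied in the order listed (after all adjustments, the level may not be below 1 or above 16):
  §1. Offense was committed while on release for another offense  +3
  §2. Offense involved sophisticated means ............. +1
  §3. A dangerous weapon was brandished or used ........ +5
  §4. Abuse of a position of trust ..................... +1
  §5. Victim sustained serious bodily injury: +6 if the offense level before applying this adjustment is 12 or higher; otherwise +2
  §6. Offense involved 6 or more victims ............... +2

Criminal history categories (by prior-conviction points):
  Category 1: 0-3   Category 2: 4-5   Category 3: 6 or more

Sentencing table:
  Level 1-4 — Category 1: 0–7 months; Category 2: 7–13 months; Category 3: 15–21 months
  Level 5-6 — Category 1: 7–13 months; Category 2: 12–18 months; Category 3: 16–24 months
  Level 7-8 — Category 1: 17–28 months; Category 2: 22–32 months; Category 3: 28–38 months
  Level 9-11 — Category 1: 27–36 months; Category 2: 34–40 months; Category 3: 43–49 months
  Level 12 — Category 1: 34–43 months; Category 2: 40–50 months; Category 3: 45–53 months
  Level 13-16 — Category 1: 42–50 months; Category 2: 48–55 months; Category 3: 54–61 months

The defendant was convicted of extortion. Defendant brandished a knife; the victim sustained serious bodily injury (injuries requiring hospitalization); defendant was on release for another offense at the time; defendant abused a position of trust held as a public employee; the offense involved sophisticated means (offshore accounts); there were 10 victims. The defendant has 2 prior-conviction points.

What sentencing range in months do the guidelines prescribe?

42-50 months

Base offense level for extortion: 7.
§1 applies: 7 + 3 = 10.
§2 applies: 10 + 1 = 11.
§3 applies: 11 + 5 = 16.
§4 applies: 16 + 1 = 17.
§5 applies (level before this adjustment is 17 ≥ 12, so +6): 17 + 6 = 23.
§6 applies: 23 + 2 = 25.
Level 25 exceeds the maximum of 16; capped at 16.
Final offense level: 16.
Criminal history: 2 prior points → Category 1 (0-3).
Level 16 falls in the 13-16 band.
Grid: Level 13-16 × Category 1 = 42-50 months.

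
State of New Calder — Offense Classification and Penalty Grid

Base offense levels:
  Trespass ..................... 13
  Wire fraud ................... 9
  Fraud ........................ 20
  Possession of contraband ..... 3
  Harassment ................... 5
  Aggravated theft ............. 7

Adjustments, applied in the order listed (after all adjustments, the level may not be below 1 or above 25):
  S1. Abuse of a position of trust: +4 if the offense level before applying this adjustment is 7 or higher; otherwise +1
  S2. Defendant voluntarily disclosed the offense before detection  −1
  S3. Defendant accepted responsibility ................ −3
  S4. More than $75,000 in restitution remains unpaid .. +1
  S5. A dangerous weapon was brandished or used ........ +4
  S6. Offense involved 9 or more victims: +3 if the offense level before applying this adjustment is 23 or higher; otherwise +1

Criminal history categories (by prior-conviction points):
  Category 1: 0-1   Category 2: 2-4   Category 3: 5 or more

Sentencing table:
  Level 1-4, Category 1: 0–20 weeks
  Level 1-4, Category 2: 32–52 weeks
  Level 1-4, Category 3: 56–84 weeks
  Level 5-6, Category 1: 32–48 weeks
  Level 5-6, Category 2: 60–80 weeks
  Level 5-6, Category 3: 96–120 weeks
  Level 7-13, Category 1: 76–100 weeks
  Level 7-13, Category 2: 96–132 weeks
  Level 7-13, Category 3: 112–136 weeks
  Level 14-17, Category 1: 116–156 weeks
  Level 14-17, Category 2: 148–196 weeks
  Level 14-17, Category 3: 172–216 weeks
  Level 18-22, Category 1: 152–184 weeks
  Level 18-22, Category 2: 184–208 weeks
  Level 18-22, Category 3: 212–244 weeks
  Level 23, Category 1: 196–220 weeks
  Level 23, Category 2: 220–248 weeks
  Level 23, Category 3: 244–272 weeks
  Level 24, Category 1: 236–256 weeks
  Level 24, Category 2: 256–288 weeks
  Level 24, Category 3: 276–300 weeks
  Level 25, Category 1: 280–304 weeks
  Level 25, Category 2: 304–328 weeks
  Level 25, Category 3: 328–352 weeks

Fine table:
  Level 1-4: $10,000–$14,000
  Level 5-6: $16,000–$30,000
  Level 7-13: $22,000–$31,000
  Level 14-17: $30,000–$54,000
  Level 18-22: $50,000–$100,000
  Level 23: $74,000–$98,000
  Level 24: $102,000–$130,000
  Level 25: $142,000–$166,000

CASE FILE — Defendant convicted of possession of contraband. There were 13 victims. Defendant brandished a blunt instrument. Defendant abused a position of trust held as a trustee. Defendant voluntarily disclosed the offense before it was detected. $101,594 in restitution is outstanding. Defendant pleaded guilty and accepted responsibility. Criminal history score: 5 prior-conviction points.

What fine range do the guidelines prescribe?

$16,000–$30,000

Base offense level for possession of contraband: 3.
S1 applies (level before this adjustment is 3 < 7, so +1): 3 + 1 = 4.
S2 applies: 4 − 1 = 3.
S3 applies: 3 − 3 = 0.
S4 applies: 0 + 1 = 1.
S5 applies: 1 + 4 = 5.
S6 applies (level before this adjustment is 5 < 23, so +1): 5 + 1 = 6.
Final offense level: 6.
Level 6 falls in the 5-6 band.
Fine table: Level 5-6 → $16,000–$30,000.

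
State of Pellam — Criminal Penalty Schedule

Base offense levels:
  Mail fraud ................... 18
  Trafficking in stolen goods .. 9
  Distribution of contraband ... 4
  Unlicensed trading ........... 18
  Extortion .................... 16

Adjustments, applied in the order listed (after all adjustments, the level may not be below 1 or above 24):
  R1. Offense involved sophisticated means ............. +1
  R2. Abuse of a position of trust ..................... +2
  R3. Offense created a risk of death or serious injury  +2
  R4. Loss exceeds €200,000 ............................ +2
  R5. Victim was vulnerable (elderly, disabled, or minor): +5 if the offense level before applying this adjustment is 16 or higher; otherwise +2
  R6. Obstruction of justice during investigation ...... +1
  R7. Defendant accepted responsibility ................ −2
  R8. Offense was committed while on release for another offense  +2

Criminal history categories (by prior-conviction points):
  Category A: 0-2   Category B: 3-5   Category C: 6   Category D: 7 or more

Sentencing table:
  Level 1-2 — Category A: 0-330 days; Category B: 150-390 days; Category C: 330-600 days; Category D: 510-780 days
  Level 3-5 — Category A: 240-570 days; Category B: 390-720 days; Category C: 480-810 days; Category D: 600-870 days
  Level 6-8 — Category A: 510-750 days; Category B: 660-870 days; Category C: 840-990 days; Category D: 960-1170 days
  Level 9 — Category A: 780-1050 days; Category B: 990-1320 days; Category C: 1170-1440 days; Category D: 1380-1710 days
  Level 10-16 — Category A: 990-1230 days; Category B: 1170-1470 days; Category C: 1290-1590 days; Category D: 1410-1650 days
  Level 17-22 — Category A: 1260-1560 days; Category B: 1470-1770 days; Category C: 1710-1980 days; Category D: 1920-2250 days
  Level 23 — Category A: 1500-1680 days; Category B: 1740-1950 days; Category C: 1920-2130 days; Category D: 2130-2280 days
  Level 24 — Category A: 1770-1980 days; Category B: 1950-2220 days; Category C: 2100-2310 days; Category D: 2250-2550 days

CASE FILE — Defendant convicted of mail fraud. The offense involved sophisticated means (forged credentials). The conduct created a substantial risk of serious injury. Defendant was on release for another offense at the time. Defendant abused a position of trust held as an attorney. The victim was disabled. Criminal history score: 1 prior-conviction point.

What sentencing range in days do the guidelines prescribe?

Base offense level for mail fraud: 18.
R1 applies: 18 + 1 = 19.
R2 applies: 19 + 2 = 21.
R3 applies: 21 + 2 = 23.
R4 does not apply.
R5 applies (level before this adjustment is 23 ≥ 16, so +5): 23 + 5 = 28.
R6 does not apply.
R7 does not apply.
R8 applies: 28 + 2 = 30.
Level 30 exceeds the maximum of 24; capped at 24.
Final offense level: 24.
Criminal history: 1 prior point → Category A (0-2).
Level 24 falls in the 24 band.
Grid: Level 24 × Category A = 1770-1980 days.

1770-1980 days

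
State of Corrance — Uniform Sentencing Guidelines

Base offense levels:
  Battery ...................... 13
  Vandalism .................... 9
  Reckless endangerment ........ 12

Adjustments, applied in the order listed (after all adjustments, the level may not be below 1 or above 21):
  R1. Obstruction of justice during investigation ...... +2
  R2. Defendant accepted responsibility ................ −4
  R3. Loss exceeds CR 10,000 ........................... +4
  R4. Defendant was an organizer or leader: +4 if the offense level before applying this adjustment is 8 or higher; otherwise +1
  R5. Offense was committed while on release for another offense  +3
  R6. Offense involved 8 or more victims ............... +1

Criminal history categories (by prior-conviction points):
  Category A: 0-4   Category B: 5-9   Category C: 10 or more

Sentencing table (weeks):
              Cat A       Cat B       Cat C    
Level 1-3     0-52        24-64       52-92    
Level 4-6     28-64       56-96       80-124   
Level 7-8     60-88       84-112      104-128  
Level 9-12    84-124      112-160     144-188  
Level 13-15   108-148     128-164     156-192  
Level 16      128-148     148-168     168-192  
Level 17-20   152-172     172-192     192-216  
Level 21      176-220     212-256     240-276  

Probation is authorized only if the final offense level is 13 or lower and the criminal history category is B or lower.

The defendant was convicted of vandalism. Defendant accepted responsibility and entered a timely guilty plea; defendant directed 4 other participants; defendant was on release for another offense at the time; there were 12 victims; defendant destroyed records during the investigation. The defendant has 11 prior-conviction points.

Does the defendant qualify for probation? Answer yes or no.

No

Base offense level for vandalism: 9.
R1 applies: 9 + 2 = 11.
R2 applies: 11 − 4 = 7.
R4 applies (level before this adjustment is 7 < 8, so +1): 7 + 1 = 8.
R5 applies: 8 + 3 = 11.
R6 applies: 11 + 1 = 12.
Final offense level: 12.
Criminal history: 11 prior points → Category C (10+).
Level 12 falls in the 9-12 band.
Grid: Level 9-12 × Category C = 144-188 weeks.
Probation check: level 12 ≤ 13 and category C > B → not eligible.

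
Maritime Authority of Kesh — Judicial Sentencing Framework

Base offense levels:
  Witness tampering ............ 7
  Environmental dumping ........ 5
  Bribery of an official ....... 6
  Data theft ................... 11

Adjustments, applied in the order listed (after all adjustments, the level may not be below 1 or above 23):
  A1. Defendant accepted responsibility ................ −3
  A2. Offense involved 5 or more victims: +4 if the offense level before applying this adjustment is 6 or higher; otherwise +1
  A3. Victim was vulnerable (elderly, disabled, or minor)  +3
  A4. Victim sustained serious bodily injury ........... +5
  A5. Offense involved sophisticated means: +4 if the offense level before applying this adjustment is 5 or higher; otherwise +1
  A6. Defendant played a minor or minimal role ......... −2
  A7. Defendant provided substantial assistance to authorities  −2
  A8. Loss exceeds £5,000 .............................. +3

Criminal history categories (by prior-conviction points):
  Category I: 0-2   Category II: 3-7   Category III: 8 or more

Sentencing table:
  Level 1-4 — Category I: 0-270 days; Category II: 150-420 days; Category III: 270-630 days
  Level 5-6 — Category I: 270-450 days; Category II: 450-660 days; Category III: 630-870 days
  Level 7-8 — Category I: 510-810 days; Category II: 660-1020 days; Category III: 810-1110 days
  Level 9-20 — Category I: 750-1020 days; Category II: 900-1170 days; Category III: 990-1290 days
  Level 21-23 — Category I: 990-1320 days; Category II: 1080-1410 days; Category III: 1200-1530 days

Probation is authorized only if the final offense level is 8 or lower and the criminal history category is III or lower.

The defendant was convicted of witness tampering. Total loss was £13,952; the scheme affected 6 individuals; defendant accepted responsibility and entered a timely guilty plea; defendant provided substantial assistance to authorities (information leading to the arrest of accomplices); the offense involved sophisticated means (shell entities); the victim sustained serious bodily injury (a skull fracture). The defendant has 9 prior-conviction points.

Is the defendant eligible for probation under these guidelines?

No

Base offense level for witness tampering: 7.
A1 applies: 7 − 3 = 4.
A2 applies (level before this adjustment is 4 < 6, so +1): 4 + 1 = 5.
A3 does not apply.
A4 applies: 5 + 5 = 10.
A5 applies (level before this adjustment is 10 ≥ 5, so +4): 10 + 4 = 14.
A7 applies: 14 − 2 = 12.
A8 applies: 12 + 3 = 15.
Final offense level: 15.
Criminal history: 9 prior points → Category III (8+).
Level 15 falls in the 9-20 band.
Grid: Level 9-20 × Category III = 990-1290 days.
Probation check: level 15 > 8 and category III ≤ III → not eligible.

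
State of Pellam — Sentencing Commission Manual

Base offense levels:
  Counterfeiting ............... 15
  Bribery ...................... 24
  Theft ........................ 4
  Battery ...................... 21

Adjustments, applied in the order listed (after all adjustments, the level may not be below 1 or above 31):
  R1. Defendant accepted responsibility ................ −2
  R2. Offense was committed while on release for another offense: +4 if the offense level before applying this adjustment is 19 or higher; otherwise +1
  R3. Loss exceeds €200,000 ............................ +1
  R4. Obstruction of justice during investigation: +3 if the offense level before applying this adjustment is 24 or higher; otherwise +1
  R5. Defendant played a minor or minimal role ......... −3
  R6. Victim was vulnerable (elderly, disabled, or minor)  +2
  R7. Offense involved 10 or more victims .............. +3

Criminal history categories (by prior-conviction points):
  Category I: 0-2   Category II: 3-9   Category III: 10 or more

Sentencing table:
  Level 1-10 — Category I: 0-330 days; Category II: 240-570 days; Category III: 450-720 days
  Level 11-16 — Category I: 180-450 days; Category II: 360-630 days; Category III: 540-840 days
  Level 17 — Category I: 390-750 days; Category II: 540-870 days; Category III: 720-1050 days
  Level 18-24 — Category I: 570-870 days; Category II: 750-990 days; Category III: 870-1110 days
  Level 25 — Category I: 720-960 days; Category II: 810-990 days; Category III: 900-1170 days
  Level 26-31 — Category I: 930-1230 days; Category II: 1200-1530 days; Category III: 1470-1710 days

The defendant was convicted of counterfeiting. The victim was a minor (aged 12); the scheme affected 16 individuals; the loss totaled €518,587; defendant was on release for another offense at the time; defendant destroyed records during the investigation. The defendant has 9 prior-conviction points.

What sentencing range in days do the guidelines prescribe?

Base offense level for counterfeiting: 15.
R1 does not apply.
R2 applies (level before this adjustment is 15 < 19, so +1): 15 + 1 = 16.
R3 applies: 16 + 1 = 17.
R4 applies (level before this adjustment is 17 < 24, so +1): 17 + 1 = 18.
R5 does not apply.
R6 applies: 18 + 2 = 20.
R7 applies: 20 + 3 = 23.
Final offense level: 23.
Criminal history: 9 prior points → Category II (3-9).
Level 23 falls in the 18-24 band.
Grid: Level 18-24 × Category II = 750-990 days.

750-990 days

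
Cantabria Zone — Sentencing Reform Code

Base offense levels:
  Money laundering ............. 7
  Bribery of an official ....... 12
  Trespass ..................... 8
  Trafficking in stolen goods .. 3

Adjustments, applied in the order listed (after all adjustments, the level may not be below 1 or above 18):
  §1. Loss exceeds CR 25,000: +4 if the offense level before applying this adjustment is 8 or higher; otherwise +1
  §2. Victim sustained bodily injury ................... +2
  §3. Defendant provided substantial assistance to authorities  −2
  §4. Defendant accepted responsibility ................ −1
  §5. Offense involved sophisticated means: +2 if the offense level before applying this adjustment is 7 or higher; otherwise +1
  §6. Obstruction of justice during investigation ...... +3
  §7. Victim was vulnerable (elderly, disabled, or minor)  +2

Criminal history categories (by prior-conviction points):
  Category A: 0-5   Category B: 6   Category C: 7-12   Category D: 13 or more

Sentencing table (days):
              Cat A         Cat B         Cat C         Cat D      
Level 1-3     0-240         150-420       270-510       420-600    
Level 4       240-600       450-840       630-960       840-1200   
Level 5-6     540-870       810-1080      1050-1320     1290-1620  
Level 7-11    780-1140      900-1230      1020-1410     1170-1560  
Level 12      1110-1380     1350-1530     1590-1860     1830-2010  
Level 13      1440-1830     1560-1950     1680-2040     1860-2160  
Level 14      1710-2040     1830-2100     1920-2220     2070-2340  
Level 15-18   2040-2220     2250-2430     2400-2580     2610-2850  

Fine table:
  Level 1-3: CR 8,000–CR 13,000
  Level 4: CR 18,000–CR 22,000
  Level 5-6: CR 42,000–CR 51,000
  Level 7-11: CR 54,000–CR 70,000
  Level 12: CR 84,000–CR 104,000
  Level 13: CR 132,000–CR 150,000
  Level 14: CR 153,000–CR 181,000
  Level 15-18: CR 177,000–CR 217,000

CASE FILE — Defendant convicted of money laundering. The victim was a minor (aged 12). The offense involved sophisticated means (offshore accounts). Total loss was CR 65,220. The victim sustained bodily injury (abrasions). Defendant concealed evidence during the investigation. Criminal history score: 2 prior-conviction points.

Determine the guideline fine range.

CR 177,000–CR 217,000

Base offense level for money laundering: 7.
§1 applies (level before this adjustment is 7 < 8, so +1): 7 + 1 = 8.
§2 applies: 8 + 2 = 10.
§3 does not apply.
§4 does not apply.
§5 applies (level before this adjustment is 10 ≥ 7, so +2): 10 + 2 = 12.
§6 applies: 12 + 3 = 15.
§7 applies: 15 + 2 = 17.
Final offense level: 17.
Level 17 falls in the 15-18 band.
Fine table: Level 15-18 → CR 177,000–CR 217,000.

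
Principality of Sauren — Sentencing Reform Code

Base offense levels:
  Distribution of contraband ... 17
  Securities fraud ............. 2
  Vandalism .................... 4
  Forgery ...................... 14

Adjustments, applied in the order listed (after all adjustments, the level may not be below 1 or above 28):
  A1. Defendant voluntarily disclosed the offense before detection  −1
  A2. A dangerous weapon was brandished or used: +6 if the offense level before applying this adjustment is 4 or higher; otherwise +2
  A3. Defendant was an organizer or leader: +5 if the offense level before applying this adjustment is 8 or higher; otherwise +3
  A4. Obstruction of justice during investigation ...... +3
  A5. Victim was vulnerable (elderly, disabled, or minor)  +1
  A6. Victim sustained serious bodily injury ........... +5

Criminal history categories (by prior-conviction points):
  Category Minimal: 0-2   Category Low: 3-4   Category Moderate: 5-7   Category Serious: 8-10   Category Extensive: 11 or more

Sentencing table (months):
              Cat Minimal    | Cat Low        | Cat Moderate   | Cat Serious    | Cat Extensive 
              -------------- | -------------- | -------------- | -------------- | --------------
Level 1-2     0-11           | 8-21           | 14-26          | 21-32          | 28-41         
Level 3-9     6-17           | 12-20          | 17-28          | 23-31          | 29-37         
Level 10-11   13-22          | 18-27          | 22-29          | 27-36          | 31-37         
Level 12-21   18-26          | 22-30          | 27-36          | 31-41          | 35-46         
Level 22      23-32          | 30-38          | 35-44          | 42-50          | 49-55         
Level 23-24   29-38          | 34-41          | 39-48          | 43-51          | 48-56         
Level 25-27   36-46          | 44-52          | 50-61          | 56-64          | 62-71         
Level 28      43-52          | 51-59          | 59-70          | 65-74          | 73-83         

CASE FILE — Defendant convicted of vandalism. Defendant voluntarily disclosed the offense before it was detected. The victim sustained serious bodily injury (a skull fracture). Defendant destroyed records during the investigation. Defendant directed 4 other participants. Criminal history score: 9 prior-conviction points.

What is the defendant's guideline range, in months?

Base offense level for vandalism: 4.
A1 applies: 4 − 1 = 3.
A3 applies (level before this adjustment is 3 < 8, so +3): 3 + 3 = 6.
A4 applies: 6 + 3 = 9.
A6 applies: 9 + 5 = 14.
Final offense level: 14.
Criminal history: 9 prior points → Category Serious (8-10).
Level 14 falls in the 12-21 band.
Grid: Level 12-21 × Category Serious = 31-41 months.

31-41 months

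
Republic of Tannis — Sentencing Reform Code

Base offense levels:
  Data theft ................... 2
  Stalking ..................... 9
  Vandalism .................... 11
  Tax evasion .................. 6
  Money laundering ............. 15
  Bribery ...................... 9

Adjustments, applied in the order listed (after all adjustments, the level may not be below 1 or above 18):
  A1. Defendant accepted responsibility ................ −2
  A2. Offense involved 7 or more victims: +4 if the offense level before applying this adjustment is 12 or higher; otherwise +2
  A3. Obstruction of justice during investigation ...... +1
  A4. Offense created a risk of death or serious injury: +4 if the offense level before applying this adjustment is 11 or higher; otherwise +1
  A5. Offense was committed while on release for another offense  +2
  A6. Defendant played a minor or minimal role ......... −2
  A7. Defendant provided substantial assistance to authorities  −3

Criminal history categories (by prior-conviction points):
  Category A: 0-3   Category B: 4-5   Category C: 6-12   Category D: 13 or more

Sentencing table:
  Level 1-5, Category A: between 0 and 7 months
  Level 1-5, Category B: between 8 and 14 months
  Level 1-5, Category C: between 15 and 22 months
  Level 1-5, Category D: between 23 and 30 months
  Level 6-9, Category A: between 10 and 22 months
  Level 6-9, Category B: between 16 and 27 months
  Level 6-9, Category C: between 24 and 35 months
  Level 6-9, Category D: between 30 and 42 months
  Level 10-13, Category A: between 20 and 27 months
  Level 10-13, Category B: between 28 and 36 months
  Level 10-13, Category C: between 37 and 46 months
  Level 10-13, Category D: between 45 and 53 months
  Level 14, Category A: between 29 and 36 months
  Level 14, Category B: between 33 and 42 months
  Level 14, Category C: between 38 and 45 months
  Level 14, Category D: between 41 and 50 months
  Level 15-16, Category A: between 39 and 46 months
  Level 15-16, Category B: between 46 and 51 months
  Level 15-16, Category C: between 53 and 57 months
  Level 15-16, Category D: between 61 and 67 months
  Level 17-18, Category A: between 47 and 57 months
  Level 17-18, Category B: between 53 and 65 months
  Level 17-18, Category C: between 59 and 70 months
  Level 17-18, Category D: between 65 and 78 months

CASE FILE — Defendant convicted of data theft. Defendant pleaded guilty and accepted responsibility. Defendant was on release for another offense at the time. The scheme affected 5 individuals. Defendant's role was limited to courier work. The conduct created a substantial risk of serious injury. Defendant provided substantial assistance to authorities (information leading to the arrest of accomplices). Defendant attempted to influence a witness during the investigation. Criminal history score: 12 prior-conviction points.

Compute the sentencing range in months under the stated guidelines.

Base offense level for data theft: 2.
A1 applies: 2 − 2 = 0.
A2 does not apply.
A3 applies: 0 + 1 = 1.
A4 applies (level before this adjustment is 1 < 11, so +1): 1 + 1 = 2.
A5 applies: 2 + 2 = 4.
A6 applies: 4 − 2 = 2.
A7 applies: 2 − 3 = -1.
Level -1 is below the minimum of 1; floored at 1.
Final offense level: 1.
Criminal history: 12 prior points → Category C (6-12).
Level 1 falls in the 1-5 band.
Grid: Level 1-5 × Category C = 15-22 months.

15-22 months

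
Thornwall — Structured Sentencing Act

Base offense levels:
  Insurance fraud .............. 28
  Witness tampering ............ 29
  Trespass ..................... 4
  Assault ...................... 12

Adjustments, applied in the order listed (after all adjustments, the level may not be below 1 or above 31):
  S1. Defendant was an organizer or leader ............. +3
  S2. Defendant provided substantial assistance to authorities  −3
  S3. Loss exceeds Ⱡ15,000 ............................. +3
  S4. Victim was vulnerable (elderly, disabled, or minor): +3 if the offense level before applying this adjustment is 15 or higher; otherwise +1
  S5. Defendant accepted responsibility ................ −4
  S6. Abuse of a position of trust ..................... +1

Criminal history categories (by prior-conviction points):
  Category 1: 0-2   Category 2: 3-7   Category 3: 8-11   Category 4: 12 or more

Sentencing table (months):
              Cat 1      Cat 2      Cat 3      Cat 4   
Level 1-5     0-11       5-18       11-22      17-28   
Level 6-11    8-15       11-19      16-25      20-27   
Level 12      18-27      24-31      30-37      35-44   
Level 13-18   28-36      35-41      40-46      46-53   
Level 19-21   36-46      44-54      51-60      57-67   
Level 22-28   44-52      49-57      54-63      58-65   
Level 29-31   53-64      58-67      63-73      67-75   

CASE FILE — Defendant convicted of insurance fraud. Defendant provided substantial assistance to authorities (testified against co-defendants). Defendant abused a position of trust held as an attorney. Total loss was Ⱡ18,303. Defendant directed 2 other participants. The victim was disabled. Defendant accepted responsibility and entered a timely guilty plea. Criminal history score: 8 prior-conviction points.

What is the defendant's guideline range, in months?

63-73 months

Base offense level for insurance fraud: 28.
S1 applies: 28 + 3 = 31.
S2 applies: 31 − 3 = 28.
S3 applies: 28 + 3 = 31.
S4 applies (level before this adjustment is 31 ≥ 15, so +3): 31 + 3 = 34.
S5 applies: 34 − 4 = 30.
S6 applies: 30 + 1 = 31.
Final offense level: 31.
Criminal history: 8 prior points → Category 3 (8-11).
Level 31 falls in the 29-31 band.
Grid: Level 29-31 × Category 3 = 63-73 months.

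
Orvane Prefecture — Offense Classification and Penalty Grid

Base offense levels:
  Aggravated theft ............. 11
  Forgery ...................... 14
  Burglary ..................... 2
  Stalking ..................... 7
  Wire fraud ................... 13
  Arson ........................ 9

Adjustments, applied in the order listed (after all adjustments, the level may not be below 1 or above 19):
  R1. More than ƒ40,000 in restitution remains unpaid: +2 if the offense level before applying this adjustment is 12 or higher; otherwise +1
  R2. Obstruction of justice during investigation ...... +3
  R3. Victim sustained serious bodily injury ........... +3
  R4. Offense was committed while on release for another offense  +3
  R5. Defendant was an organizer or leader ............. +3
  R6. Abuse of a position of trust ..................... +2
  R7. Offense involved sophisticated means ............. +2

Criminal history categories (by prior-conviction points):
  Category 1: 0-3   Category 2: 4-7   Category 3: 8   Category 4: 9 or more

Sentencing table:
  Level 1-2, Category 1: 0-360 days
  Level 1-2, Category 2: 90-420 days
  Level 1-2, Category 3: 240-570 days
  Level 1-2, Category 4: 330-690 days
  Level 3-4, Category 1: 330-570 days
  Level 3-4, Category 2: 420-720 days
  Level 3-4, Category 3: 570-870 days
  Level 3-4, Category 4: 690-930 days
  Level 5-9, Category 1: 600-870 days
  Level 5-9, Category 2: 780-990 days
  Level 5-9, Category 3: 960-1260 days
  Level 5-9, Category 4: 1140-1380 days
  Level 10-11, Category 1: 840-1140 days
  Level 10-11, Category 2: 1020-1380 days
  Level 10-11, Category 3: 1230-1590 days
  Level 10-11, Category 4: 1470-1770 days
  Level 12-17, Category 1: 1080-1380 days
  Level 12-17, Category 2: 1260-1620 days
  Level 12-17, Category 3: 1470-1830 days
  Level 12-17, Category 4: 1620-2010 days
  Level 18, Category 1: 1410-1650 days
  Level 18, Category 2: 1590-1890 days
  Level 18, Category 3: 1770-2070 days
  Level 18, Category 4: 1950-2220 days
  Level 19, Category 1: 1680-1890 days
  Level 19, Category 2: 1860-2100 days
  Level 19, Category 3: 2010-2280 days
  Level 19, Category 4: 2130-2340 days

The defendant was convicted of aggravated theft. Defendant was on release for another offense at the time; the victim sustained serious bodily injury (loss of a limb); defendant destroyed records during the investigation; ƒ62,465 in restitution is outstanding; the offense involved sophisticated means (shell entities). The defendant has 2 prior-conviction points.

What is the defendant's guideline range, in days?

1680-1890 days

Base offense level for aggravated theft: 11.
R1 applies (level before this adjustment is 11 < 12, so +1): 11 + 1 = 12.
R2 applies: 12 + 3 = 15.
R3 applies: 15 + 3 = 18.
R4 applies: 18 + 3 = 21.
R7 applies: 21 + 2 = 23.
Level 23 exceeds the maximum of 19; capped at 19.
Final offense level: 19.
Criminal history: 2 prior points → Category 1 (0-3).
Level 19 falls in the 19 band.
Grid: Level 19 × Category 1 = 1680-1890 days.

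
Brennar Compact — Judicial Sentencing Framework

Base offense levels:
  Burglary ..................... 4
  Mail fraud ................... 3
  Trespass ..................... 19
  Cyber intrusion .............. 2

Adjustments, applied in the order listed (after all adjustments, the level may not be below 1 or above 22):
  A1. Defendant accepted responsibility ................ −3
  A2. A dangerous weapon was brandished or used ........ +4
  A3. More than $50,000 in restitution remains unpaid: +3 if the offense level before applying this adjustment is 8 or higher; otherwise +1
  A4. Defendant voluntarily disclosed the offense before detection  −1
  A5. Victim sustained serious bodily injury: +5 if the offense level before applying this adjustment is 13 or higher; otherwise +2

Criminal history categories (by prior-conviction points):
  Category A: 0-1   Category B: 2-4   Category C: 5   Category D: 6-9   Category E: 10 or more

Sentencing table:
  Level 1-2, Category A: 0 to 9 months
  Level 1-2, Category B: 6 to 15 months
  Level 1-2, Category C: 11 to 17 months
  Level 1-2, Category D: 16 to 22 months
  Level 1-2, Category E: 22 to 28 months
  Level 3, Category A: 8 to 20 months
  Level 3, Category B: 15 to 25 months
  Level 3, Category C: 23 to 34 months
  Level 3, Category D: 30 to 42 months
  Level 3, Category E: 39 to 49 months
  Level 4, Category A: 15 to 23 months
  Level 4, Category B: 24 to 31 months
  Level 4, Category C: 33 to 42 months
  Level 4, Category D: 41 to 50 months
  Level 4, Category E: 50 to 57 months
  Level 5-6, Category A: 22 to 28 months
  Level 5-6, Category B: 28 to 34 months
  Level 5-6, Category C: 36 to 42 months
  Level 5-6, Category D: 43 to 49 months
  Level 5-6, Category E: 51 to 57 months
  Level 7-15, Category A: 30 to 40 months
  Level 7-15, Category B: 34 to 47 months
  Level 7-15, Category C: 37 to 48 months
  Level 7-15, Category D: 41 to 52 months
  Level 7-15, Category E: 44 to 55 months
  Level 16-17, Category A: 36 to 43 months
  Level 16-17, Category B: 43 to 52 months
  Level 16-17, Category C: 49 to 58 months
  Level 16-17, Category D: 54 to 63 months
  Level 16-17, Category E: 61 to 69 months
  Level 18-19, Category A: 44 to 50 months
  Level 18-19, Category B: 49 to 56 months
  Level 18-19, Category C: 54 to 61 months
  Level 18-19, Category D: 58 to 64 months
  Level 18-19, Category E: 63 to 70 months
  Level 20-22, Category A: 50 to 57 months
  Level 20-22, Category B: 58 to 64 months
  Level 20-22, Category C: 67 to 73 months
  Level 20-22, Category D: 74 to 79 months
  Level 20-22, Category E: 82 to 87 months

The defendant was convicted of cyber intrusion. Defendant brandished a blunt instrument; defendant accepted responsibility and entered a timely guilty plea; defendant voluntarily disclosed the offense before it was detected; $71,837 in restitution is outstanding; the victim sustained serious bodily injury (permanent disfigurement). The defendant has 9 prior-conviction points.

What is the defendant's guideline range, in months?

43-49 months

Base offense level for cyber intrusion: 2.
A1 applies: 2 − 3 = -1.
A2 applies: -1 + 4 = 3.
A3 applies (level before this adjustment is 3 < 8, so +1): 3 + 1 = 4.
A4 applies: 4 − 1 = 3.
A5 applies (level before this adjustment is 3 < 13, so +2): 3 + 2 = 5.
Final offense level: 5.
Criminal history: 9 prior points → Category D (6-9).
Level 5 falls in the 5-6 band.
Grid: Level 5-6 × Category D = 43-49 months.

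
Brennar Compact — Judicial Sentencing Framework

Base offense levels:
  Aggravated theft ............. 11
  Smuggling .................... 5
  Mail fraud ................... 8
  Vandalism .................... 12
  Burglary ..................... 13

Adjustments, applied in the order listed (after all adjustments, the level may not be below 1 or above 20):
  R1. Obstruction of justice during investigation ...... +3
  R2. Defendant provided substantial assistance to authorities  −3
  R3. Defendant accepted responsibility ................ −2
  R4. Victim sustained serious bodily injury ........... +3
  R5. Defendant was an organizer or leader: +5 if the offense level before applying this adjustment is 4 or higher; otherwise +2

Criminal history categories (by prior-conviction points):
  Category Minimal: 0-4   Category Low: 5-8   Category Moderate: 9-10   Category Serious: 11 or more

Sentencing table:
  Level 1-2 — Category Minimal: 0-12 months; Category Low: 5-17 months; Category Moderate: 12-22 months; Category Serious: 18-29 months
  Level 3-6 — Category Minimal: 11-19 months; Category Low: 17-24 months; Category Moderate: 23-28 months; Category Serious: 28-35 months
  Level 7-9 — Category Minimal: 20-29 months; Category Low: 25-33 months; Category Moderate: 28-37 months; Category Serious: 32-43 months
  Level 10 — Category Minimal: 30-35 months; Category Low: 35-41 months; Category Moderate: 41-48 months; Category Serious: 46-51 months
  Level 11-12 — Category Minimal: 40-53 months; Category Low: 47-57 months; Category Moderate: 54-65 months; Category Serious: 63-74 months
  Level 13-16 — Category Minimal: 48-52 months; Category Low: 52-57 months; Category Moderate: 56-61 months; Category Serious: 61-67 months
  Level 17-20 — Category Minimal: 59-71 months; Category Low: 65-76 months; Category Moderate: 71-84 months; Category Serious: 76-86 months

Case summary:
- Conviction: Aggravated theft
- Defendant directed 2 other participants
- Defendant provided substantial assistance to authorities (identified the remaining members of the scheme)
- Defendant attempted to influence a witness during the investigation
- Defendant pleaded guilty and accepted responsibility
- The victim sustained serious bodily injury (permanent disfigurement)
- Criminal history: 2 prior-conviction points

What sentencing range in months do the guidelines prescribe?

Base offense level for aggravated theft: 11.
R1 applies: 11 + 3 = 14.
R2 applies: 14 − 3 = 11.
R3 applies: 11 − 2 = 9.
R4 applies: 9 + 3 = 12.
R5 applies (level before this adjustment is 12 ≥ 4, so +5): 12 + 5 = 17.
Final offense level: 17.
Criminal history: 2 prior points → Category Minimal (0-4).
Level 17 falls in the 17-20 band.
Grid: Level 17-20 × Category Minimal = 59-71 months.

59-71 months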